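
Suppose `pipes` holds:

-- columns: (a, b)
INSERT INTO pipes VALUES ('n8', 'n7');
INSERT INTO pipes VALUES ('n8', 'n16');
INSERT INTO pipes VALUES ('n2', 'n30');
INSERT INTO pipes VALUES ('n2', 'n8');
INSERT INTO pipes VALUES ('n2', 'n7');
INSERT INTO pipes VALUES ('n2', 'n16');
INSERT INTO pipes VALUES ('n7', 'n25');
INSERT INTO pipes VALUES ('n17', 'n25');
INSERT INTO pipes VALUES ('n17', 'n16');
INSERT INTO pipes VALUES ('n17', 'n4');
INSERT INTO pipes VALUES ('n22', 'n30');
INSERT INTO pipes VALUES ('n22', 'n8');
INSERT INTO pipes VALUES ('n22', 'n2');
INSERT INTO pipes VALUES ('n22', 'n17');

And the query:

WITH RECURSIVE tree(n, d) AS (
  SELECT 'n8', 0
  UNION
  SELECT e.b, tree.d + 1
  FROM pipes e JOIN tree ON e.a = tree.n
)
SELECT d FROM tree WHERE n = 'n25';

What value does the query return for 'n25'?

2

Base: (n8, d=0).
Iteration 1: edges from {n8} -> (n16, d=1), (n7, d=1).
Iteration 2: edges from {n16,n7} -> (n25, d=2).
Iteration 3: no outgoing edges from {n25}; recursion stops.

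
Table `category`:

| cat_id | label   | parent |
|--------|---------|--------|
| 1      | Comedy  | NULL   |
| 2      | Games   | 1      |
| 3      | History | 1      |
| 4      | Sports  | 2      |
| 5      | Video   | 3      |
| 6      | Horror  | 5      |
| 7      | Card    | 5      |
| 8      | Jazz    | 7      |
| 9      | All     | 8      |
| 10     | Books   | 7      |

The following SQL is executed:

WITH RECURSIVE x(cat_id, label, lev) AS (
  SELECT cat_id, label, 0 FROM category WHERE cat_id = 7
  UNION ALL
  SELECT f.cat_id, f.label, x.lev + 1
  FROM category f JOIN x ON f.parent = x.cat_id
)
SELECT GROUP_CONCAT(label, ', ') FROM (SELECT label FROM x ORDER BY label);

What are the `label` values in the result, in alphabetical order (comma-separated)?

All, Books, Card, Jazz

Base: cat_id=7 (Card) at lev 0.
Iteration 1: rows with parent in {7} -> Jazz (id 8, lev 1), Books (id 10, lev 1).
Iteration 2: rows with parent in {8,10} -> All (id 9, lev 2).
Iteration 3: no rows with parent in {9}; recursion stops.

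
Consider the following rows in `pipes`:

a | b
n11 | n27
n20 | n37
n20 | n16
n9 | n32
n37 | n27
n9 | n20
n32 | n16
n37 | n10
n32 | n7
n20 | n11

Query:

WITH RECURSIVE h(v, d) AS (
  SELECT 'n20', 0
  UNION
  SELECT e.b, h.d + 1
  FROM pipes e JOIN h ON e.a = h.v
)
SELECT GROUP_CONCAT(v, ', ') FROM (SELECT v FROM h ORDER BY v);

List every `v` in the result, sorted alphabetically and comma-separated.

Base: (n20, d=0).
Iteration 1: edges from {n20} -> (n11, d=1), (n16, d=1), (n37, d=1).
Iteration 2: edges from {n11,n16,n37} -> (n10, d=2), (n27, d=2). [UNION drops 1 duplicate row(s)]
Iteration 3: no outgoing edges from {n10,n27}; recursion stops.

n10, n11, n16, n20, n27, n37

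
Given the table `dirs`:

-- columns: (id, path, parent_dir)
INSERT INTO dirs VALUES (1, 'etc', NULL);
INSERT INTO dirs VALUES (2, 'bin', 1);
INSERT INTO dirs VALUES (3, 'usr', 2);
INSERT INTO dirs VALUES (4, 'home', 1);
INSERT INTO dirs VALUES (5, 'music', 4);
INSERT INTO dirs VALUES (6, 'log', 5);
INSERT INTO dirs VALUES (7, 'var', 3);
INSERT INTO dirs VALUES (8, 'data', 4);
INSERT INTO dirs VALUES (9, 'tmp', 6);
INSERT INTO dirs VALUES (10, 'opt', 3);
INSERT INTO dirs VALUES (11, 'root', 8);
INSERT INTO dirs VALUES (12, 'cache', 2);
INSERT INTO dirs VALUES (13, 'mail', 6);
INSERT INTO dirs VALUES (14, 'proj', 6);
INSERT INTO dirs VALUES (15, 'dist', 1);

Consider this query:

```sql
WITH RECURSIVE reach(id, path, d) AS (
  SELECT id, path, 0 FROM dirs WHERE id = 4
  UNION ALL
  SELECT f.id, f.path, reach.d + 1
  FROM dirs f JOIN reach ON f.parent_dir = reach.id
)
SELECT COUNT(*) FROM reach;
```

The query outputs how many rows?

Base: id=4 (home) at d 0.
Iteration 1: rows with parent_dir in {4} -> music (id 5, d 1), data (id 8, d 1).
Iteration 2: rows with parent_dir in {5,8} -> log (id 6, d 2), root (id 11, d 2).
Iteration 3: rows with parent_dir in {6,11} -> tmp (id 9, d 3), mail (id 13, d 3), proj (id 14, d 3).
Iteration 4: no rows with parent_dir in {9,13,14}; recursion stops.
Total rows emitted: 8.

8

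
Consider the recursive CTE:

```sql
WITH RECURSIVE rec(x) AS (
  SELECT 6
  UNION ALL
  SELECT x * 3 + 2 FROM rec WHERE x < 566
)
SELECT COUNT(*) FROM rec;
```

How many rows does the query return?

Base: x=6.
Iteration 1: 6 < 566 holds -> x = 6 * 3 + 2 = 20.
Iteration 2: 20 < 566 holds -> x = 20 * 3 + 2 = 62.
Iteration 3: 62 < 566 holds -> x = 62 * 3 + 2 = 188.
Iteration 4: 188 < 566 holds -> x = 188 * 3 + 2 = 566.
Iteration 5: 566 < 566 fails; recursion stops.
Total rows emitted: 5.

5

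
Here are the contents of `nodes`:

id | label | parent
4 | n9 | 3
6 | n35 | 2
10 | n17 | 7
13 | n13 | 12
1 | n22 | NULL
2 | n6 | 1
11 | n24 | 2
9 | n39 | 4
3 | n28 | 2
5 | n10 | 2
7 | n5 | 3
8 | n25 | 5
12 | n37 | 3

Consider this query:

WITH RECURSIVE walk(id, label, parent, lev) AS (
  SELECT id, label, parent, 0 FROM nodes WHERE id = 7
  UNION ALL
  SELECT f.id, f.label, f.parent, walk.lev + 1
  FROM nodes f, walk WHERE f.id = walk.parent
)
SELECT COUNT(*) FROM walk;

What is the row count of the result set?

Base: id=7 (n5), parent=3, lev 0.
Iteration 1: join on id=3 -> n28 (id 3, parent=2, lev 1).
Iteration 2: join on id=2 -> n6 (id 2, parent=1, lev 2).
Iteration 3: join on id=1 -> n22 (id 1, parent=NULL, lev 3).
Iteration 4: parent is NULL; no match; recursion stops.
Total rows emitted: 4.

4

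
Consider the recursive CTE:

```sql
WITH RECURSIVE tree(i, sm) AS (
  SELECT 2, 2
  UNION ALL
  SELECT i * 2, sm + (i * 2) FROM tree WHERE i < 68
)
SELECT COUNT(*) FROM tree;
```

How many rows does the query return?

7

Base: i=2, sm=2.
Iteration 1: 2 < 68 holds -> i = 2 * 2 = 4, sm = 2 + 4 = 6.
Iteration 2: 4 < 68 holds -> i = 4 * 2 = 8, sm = 6 + 8 = 14.
Iteration 3: 8 < 68 holds -> i = 8 * 2 = 16, sm = 14 + 16 = 30.
Iteration 4: 16 < 68 holds -> i = 16 * 2 = 32, sm = 30 + 32 = 62.
Iteration 5: 32 < 68 holds -> i = 32 * 2 = 64, sm = 62 + 64 = 126.
Iteration 6: 64 < 68 holds -> i = 64 * 2 = 128, sm = 126 + 128 = 254.
Iteration 7: 128 < 68 fails; recursion stops.
Total rows emitted: 7.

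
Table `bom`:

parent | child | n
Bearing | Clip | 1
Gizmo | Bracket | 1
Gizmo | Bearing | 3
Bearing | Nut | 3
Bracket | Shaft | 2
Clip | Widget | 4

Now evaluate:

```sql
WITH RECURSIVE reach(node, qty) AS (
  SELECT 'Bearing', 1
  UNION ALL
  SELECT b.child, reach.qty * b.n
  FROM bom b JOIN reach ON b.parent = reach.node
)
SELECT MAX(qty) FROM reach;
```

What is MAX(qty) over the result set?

Base: (Bearing, qty=1).
Iteration 1: components of {Bearing} -> Clip = 1*1 = 1, Nut = 1*3 = 3.
Iteration 2: components of {Clip,Nut} -> Widget = 1*4 = 4.
Iteration 3: no further components; recursion stops.
qty values: 1, 1, 3, 4; the maximum is 4.

4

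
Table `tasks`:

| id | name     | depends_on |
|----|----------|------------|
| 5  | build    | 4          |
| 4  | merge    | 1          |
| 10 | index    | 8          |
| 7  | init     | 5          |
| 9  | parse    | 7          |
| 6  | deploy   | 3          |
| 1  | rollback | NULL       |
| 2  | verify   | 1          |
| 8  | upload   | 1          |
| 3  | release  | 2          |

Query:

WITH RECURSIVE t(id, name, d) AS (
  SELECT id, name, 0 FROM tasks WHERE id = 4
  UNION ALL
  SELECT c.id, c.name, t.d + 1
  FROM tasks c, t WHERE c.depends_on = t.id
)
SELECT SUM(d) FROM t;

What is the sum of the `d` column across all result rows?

6

Base: id=4 (merge) at d 0.
Iteration 1: rows with depends_on in {4} -> build (id 5, d 1).
Iteration 2: rows with depends_on in {5} -> init (id 7, d 2).
Iteration 3: rows with depends_on in {7} -> parse (id 9, d 3).
Iteration 4: no rows with depends_on in {9}; recursion stops.
SUM(d) = 0 + 1 + 2 + 3 = 6.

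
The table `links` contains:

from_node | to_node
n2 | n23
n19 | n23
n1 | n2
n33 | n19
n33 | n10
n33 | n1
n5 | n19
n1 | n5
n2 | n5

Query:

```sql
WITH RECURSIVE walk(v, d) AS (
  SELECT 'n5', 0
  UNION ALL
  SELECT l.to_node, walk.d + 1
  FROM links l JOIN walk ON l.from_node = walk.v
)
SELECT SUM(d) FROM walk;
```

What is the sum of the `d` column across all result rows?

Base: (n5, d=0).
Iteration 1: edges from {n5} -> (n19, d=1).
Iteration 2: edges from {n19} -> (n23, d=2).
Iteration 3: no outgoing edges from {n23}; recursion stops.
SUM(d) = 0 + 1 + 2 = 3.

3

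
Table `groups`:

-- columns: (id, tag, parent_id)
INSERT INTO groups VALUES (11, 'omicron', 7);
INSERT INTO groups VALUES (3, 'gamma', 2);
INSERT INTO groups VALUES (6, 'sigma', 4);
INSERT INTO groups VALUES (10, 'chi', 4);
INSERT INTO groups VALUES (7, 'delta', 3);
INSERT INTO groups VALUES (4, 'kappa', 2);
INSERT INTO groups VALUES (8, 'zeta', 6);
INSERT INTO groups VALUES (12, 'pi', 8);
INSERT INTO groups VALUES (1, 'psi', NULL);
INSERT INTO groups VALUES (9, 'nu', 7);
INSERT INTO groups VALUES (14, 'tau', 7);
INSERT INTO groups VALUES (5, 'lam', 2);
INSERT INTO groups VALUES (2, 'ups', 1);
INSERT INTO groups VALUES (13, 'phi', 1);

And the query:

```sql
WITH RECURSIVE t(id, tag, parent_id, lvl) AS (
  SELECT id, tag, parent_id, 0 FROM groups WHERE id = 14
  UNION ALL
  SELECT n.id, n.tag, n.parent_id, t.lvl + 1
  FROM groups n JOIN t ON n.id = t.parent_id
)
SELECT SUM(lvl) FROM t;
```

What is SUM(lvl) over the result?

Base: id=14 (tau), parent_id=7, lvl 0.
Iteration 1: join on id=7 -> delta (id 7, parent_id=3, lvl 1).
Iteration 2: join on id=3 -> gamma (id 3, parent_id=2, lvl 2).
Iteration 3: join on id=2 -> ups (id 2, parent_id=1, lvl 3).
Iteration 4: join on id=1 -> psi (id 1, parent_id=NULL, lvl 4).
Iteration 5: parent_id is NULL; no match; recursion stops.
SUM(lvl) = 0 + 1 + 2 + 3 + 4 = 10.

10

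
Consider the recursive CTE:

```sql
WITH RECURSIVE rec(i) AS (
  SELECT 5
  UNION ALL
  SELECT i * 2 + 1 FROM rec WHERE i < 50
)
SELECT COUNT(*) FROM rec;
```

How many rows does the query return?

5

Base: i=5.
Iteration 1: 5 < 50 holds -> i = 5 * 2 + 1 = 11.
Iteration 2: 11 < 50 holds -> i = 11 * 2 + 1 = 23.
Iteration 3: 23 < 50 holds -> i = 23 * 2 + 1 = 47.
Iteration 4: 47 < 50 holds -> i = 47 * 2 + 1 = 95.
Iteration 5: 95 < 50 fails; recursion stops.
Total rows emitted: 5.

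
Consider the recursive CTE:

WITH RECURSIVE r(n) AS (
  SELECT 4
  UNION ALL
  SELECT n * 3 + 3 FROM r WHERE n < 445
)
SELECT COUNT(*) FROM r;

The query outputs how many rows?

Base: n=4.
Iteration 1: 4 < 445 holds -> n = 4 * 3 + 3 = 15.
Iteration 2: 15 < 445 holds -> n = 15 * 3 + 3 = 48.
Iteration 3: 48 < 445 holds -> n = 48 * 3 + 3 = 147.
Iteration 4: 147 < 445 holds -> n = 147 * 3 + 3 = 444.
Iteration 5: 444 < 445 holds -> n = 444 * 3 + 3 = 1335.
Iteration 6: 1335 < 445 fails; recursion stops.
Total rows emitted: 6.

6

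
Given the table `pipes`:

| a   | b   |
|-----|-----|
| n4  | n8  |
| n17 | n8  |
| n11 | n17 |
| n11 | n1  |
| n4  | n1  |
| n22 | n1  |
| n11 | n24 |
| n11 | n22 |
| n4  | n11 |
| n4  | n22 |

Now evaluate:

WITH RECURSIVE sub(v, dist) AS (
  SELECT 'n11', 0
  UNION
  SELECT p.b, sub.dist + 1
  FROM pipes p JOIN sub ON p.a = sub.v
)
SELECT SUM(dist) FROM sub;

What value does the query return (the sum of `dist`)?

8

Base: (n11, dist=0).
Iteration 1: edges from {n11} -> (n1, dist=1), (n17, dist=1), (n22, dist=1), (n24, dist=1).
Iteration 2: edges from {n1,n17,n22,n24} -> (n1, dist=2), (n8, dist=2).
Iteration 3: no outgoing edges from {n1,n8}; recursion stops.
SUM(dist) = 0 + 1 + 1 + 1 + 1 + 2 + 2 = 8.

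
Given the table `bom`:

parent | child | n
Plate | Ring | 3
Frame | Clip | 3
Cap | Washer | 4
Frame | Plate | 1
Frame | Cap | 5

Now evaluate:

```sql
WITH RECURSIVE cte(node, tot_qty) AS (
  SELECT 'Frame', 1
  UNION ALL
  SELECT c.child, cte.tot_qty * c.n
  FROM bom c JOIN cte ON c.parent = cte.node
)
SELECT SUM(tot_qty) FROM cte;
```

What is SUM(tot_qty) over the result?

33

Base: (Frame, tot_qty=1).
Iteration 1: components of {Frame} -> Cap = 1*5 = 5, Clip = 1*3 = 3, Plate = 1*1 = 1.
Iteration 2: components of {Cap,Clip,Plate} -> Ring = 1*3 = 3, Washer = 5*4 = 20.
Iteration 3: no further components; recursion stops.
SUM(tot_qty) = 1 + 1 + 5 + 3 + 3 + 20 = 33.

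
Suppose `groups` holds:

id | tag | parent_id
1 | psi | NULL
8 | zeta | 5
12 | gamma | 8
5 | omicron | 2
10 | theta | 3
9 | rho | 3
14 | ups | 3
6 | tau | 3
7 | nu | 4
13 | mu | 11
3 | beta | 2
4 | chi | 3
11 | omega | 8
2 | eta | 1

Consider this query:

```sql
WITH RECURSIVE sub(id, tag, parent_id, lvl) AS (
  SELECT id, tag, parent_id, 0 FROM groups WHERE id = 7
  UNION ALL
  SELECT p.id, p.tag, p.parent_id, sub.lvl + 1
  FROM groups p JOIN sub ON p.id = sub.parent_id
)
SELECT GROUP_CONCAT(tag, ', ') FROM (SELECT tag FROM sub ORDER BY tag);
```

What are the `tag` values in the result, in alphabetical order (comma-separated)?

beta, chi, eta, nu, psi

Base: id=7 (nu), parent_id=4, lvl 0.
Iteration 1: join on id=4 -> chi (id 4, parent_id=3, lvl 1).
Iteration 2: join on id=3 -> beta (id 3, parent_id=2, lvl 2).
Iteration 3: join on id=2 -> eta (id 2, parent_id=1, lvl 3).
Iteration 4: join on id=1 -> psi (id 1, parent_id=NULL, lvl 4).
Iteration 5: parent_id is NULL; no match; recursion stops.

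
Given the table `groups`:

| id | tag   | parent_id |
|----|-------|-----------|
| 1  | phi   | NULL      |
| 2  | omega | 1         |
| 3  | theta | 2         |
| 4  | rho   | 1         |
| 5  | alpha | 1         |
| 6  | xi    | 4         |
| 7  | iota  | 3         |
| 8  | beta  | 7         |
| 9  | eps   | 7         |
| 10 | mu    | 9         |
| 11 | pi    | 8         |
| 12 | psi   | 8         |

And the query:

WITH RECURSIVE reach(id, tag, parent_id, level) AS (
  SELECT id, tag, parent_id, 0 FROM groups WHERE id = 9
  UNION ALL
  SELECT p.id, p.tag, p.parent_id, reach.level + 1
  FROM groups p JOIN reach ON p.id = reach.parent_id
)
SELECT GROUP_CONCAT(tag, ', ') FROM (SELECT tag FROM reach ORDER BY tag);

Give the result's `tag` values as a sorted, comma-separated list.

eps, iota, omega, phi, theta

Base: id=9 (eps), parent_id=7, level 0.
Iteration 1: join on id=7 -> iota (id 7, parent_id=3, level 1).
Iteration 2: join on id=3 -> theta (id 3, parent_id=2, level 2).
Iteration 3: join on id=2 -> omega (id 2, parent_id=1, level 3).
Iteration 4: join on id=1 -> phi (id 1, parent_id=NULL, level 4).
Iteration 5: parent_id is NULL; no match; recursion stops.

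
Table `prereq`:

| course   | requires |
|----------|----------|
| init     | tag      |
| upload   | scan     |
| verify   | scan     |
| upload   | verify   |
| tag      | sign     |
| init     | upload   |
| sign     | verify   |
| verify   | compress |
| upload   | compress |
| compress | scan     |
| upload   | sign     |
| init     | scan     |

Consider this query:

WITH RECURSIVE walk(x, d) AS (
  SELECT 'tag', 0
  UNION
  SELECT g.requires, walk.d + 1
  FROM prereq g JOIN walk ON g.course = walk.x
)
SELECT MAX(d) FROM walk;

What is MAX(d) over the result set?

Base: (tag, d=0).
Iteration 1: edges from {tag} -> (sign, d=1).
Iteration 2: edges from {sign} -> (verify, d=2).
Iteration 3: edges from {verify} -> (compress, d=3), (scan, d=3).
Iteration 4: edges from {compress,scan} -> (scan, d=4).
Iteration 5: no outgoing edges from {scan}; recursion stops.
d values: 0, 1, 2, 3, 3, 4; the maximum is 4.

4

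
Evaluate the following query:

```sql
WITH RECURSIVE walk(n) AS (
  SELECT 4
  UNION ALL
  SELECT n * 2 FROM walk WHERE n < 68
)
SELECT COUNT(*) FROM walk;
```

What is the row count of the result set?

Base: n=4.
Iteration 1: 4 < 68 holds -> n = 4 * 2 = 8.
Iteration 2: 8 < 68 holds -> n = 8 * 2 = 16.
Iteration 3: 16 < 68 holds -> n = 16 * 2 = 32.
Iteration 4: 32 < 68 holds -> n = 32 * 2 = 64.
Iteration 5: 64 < 68 holds -> n = 64 * 2 = 128.
Iteration 6: 128 < 68 fails; recursion stops.
Total rows emitted: 6.

6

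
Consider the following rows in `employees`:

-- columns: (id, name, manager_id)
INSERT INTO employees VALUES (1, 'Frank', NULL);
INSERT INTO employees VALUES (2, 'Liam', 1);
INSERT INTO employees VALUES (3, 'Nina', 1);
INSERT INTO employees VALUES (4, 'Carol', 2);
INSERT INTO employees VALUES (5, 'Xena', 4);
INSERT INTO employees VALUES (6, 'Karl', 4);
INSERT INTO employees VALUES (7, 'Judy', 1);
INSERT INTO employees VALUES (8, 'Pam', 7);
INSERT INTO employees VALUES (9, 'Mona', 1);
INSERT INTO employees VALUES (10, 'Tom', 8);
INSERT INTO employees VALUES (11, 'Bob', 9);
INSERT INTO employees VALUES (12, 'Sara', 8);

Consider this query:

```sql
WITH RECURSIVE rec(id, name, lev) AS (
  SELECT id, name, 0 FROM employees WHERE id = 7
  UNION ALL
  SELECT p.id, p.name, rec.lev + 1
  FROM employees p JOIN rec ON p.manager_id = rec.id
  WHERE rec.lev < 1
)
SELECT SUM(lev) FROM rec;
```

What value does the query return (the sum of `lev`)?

Base: id=7 (Judy) at lev 0.
Iteration 1: rows with manager_id in {7} -> Pam (id 8, lev 1).
Iteration 2: lev < 1 fails for all current rows; recursion stops.
SUM(lev) = 0 + 1 = 1.

1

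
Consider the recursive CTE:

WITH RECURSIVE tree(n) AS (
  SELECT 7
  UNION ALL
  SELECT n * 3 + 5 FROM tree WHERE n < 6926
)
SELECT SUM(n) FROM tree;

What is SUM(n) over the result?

Base: n=7.
Iteration 1: 7 < 6926 holds -> n = 7 * 3 + 5 = 26.
Iteration 2: 26 < 6926 holds -> n = 26 * 3 + 5 = 83.
Iteration 3: 83 < 6926 holds -> n = 83 * 3 + 5 = 254.
Iteration 4: 254 < 6926 holds -> n = 254 * 3 + 5 = 767.
Iteration 5: 767 < 6926 holds -> n = 767 * 3 + 5 = 2306.
Iteration 6: 2306 < 6926 holds -> n = 2306 * 3 + 5 = 6923.
Iteration 7: 6923 < 6926 holds -> n = 6923 * 3 + 5 = 20774.
Iteration 8: 20774 < 6926 fails; recursion stops.
SUM(n) = 7 + 26 + 83 + 254 + 767 + 2306 + 6923 + 20774 = 31140.

31140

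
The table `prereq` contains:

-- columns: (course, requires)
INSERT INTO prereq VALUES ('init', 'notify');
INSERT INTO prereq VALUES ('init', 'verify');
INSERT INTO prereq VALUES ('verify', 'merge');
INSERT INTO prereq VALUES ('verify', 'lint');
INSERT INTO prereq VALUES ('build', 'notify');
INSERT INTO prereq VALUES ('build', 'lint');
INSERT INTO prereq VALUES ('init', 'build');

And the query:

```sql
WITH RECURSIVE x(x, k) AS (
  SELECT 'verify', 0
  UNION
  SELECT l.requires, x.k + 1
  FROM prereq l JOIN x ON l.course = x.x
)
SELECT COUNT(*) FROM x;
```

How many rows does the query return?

3

Base: (verify, k=0).
Iteration 1: edges from {verify} -> (lint, k=1), (merge, k=1).
Iteration 2: no outgoing edges from {lint,merge}; recursion stops.
Total rows emitted: 3.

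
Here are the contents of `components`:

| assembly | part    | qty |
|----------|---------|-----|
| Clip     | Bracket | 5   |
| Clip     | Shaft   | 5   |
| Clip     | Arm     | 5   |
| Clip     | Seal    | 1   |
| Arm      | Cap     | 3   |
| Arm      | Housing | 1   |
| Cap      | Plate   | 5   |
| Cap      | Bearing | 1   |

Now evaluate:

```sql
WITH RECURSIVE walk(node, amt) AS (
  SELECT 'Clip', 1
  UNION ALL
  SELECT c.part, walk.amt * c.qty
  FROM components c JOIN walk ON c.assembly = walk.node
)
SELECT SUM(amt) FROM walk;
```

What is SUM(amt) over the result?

127

Base: (Clip, amt=1).
Iteration 1: components of {Clip} -> Arm = 1*5 = 5, Bracket = 1*5 = 5, Seal = 1*1 = 1, Shaft = 1*5 = 5.
Iteration 2: components of {Arm,Bracket,Seal,Shaft} -> Cap = 5*3 = 15, Housing = 5*1 = 5.
Iteration 3: components of {Cap,Housing} -> Bearing = 15*1 = 15, Plate = 15*5 = 75.
Iteration 4: no further components; recursion stops.
SUM(amt) = 1 + 5 + 5 + 5 + 1 + 15 + 5 + 75 + 15 = 127.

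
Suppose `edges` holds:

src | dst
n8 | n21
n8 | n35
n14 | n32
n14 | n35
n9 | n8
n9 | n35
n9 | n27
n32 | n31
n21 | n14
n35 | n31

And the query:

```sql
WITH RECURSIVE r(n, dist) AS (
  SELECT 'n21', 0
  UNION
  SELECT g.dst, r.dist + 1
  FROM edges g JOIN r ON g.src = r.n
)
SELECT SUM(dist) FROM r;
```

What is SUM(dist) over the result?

8

Base: (n21, dist=0).
Iteration 1: edges from {n21} -> (n14, dist=1).
Iteration 2: edges from {n14} -> (n32, dist=2), (n35, dist=2).
Iteration 3: edges from {n32,n35} -> (n31, dist=3). [UNION drops 1 duplicate row(s)]
Iteration 4: no outgoing edges from {n31}; recursion stops.
SUM(dist) = 0 + 1 + 2 + 2 + 3 = 8.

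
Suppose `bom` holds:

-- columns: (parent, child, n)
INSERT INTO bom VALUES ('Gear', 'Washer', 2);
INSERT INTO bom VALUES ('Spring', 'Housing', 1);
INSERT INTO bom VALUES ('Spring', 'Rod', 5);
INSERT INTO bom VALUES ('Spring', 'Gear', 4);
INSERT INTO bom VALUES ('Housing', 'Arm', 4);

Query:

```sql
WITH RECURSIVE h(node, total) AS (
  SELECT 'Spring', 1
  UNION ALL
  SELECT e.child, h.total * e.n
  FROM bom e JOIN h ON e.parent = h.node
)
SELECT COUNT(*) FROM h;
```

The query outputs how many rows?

Base: (Spring, total=1).
Iteration 1: components of {Spring} -> Gear = 1*4 = 4, Housing = 1*1 = 1, Rod = 1*5 = 5.
Iteration 2: components of {Gear,Housing,Rod} -> Arm = 1*4 = 4, Washer = 4*2 = 8.
Iteration 3: no further components; recursion stops.
Total rows emitted: 6.

6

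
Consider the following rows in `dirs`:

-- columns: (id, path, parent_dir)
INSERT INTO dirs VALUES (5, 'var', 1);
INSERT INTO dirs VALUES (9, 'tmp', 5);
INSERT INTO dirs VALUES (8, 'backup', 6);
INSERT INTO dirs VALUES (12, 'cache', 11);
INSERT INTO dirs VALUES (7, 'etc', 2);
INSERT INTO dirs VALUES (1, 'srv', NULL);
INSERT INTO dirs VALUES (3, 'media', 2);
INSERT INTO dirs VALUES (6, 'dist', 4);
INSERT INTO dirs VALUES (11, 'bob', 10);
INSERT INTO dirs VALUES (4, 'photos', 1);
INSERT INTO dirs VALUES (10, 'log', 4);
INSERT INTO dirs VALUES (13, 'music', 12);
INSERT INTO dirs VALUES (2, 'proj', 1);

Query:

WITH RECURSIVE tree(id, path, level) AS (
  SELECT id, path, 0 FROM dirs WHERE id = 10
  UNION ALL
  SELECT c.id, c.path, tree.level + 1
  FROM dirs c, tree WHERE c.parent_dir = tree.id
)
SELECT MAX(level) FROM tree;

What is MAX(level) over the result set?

Base: id=10 (log) at level 0.
Iteration 1: rows with parent_dir in {10} -> bob (id 11, level 1).
Iteration 2: rows with parent_dir in {11} -> cache (id 12, level 2).
Iteration 3: rows with parent_dir in {12} -> music (id 13, level 3).
Iteration 4: no rows with parent_dir in {13}; recursion stops.
level values: 0, 1, 2, 3; the maximum is 3.

3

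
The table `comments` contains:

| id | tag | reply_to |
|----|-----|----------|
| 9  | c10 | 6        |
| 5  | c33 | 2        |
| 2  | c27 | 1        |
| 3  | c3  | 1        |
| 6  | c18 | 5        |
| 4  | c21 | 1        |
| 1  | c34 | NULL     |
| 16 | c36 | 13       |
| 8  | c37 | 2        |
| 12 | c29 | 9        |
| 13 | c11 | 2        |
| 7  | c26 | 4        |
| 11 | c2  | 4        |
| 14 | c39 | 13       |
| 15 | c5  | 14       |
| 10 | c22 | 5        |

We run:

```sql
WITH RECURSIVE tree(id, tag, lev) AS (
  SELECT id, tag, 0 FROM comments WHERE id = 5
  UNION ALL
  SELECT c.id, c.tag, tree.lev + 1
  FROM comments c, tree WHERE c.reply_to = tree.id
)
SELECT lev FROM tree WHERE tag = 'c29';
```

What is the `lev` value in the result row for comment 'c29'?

Base: id=5 (c33) at lev 0.
Iteration 1: rows with reply_to in {5} -> c18 (id 6, lev 1), c22 (id 10, lev 1).
Iteration 2: rows with reply_to in {6,10} -> c10 (id 9, lev 2).
Iteration 3: rows with reply_to in {9} -> c29 (id 12, lev 3).
Iteration 4: no rows with reply_to in {12}; recursion stops.

3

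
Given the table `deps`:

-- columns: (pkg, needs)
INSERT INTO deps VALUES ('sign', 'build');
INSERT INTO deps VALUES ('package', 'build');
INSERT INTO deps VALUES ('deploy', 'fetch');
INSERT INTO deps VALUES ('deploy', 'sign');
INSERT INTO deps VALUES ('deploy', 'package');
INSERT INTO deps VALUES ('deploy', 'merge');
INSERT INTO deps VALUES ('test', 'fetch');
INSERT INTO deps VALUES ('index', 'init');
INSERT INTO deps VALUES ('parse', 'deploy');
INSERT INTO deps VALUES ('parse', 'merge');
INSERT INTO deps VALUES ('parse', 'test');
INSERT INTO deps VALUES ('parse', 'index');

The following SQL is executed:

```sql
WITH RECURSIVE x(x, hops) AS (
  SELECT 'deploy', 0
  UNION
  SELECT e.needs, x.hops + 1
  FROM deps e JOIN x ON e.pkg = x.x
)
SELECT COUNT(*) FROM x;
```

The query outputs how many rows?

6

Base: (deploy, hops=0).
Iteration 1: edges from {deploy} -> (fetch, hops=1), (merge, hops=1), (package, hops=1), (sign, hops=1).
Iteration 2: edges from {fetch,merge,package,sign} -> (build, hops=2). [UNION drops 1 duplicate row(s)]
Iteration 3: no outgoing edges from {build}; recursion stops.
Total rows emitted: 6.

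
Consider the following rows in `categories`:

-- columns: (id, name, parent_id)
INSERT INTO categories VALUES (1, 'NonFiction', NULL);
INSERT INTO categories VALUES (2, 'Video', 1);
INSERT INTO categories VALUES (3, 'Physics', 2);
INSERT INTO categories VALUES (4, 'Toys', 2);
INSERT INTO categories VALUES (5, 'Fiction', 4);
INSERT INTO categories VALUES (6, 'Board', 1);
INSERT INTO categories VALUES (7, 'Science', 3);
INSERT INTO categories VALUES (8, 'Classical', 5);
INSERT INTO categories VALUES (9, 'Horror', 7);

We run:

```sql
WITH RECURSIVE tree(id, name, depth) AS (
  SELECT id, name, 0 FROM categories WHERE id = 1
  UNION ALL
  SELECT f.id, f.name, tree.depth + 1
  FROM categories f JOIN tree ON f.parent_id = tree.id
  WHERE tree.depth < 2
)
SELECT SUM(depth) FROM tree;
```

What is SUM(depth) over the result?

Base: id=1 (NonFiction) at depth 0.
Iteration 1: rows with parent_id in {1} -> Video (id 2, depth 1), Board (id 6, depth 1).
Iteration 2: rows with parent_id in {2,6} -> Physics (id 3, depth 2), Toys (id 4, depth 2).
Iteration 3: depth < 2 fails for all current rows; recursion stops.
SUM(depth) = 0 + 1 + 1 + 2 + 2 = 6.

6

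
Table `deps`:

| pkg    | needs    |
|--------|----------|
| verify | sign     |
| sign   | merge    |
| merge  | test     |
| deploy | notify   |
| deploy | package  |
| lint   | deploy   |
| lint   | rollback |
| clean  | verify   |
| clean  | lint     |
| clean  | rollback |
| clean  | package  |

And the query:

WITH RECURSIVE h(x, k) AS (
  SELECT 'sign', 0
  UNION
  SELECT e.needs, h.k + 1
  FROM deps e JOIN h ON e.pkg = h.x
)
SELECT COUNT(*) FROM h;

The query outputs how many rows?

3

Base: (sign, k=0).
Iteration 1: edges from {sign} -> (merge, k=1).
Iteration 2: edges from {merge} -> (test, k=2).
Iteration 3: no outgoing edges from {test}; recursion stops.
Total rows emitted: 3.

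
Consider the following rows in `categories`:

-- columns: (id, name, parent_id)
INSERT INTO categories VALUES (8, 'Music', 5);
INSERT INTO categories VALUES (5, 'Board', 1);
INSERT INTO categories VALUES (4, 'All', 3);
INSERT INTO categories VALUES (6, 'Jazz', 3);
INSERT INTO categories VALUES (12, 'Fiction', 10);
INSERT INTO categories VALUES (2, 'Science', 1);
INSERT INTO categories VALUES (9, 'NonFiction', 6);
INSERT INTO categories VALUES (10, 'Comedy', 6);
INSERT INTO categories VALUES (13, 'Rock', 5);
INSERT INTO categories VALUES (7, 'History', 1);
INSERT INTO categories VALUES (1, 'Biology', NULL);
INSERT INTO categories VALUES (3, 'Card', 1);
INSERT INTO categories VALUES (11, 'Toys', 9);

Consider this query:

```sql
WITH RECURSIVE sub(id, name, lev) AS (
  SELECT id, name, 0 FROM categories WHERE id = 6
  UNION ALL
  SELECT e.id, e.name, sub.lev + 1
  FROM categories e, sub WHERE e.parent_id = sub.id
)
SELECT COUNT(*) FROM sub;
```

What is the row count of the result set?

Base: id=6 (Jazz) at lev 0.
Iteration 1: rows with parent_id in {6} -> NonFiction (id 9, lev 1), Comedy (id 10, lev 1).
Iteration 2: rows with parent_id in {9,10} -> Toys (id 11, lev 2), Fiction (id 12, lev 2).
Iteration 3: no rows with parent_id in {11,12}; recursion stops.
Total rows emitted: 5.

5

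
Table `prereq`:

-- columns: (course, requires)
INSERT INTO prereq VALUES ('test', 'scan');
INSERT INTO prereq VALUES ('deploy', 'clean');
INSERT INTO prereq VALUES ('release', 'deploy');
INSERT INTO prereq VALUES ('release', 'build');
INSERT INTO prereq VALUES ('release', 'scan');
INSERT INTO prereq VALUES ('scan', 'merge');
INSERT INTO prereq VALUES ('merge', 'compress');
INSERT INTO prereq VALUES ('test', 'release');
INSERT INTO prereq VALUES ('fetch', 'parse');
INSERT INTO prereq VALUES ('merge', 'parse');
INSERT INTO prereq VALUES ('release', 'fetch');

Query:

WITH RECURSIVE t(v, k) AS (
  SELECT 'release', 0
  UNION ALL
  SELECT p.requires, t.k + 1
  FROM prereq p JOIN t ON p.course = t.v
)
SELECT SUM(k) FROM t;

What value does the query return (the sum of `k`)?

Base: (release, k=0).
Iteration 1: edges from {release} -> (build, k=1), (deploy, k=1), (fetch, k=1), (scan, k=1).
Iteration 2: edges from {build,deploy,fetch,scan} -> (clean, k=2), (merge, k=2), (parse, k=2).
Iteration 3: edges from {clean,merge,parse} -> (compress, k=3), (parse, k=3).
Iteration 4: no outgoing edges from {compress,parse}; recursion stops.
SUM(k) = 0 + 1 + 1 + 1 + 1 + 2 + 2 + 2 + 3 + 3 = 16.

16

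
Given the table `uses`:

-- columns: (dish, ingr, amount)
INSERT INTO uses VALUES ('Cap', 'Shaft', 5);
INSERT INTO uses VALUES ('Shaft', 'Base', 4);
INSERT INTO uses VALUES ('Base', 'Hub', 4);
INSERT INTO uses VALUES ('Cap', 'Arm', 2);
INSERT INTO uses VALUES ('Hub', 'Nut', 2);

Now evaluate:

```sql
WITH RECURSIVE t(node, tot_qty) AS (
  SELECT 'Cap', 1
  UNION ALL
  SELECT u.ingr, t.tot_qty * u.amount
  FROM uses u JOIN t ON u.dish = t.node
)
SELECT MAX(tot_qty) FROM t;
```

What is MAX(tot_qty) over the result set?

Base: (Cap, tot_qty=1).
Iteration 1: components of {Cap} -> Arm = 1*2 = 2, Shaft = 1*5 = 5.
Iteration 2: components of {Arm,Shaft} -> Base = 5*4 = 20.
Iteration 3: components of {Base} -> Hub = 20*4 = 80.
Iteration 4: components of {Hub} -> Nut = 80*2 = 160.
Iteration 5: no further components; recursion stops.
tot_qty values: 1, 5, 2, 20, 80, 160; the maximum is 160.

160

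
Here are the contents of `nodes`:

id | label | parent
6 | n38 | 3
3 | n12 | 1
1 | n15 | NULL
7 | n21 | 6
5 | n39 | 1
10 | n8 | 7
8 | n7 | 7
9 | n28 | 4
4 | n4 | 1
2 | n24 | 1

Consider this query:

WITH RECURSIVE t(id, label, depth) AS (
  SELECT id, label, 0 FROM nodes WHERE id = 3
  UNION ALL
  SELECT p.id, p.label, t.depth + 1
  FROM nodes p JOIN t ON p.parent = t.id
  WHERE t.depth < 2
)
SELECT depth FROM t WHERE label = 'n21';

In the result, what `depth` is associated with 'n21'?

Base: id=3 (n12) at depth 0.
Iteration 1: rows with parent in {3} -> n38 (id 6, depth 1).
Iteration 2: rows with parent in {6} -> n21 (id 7, depth 2).
Iteration 3: depth < 2 fails for all current rows; recursion stops.

2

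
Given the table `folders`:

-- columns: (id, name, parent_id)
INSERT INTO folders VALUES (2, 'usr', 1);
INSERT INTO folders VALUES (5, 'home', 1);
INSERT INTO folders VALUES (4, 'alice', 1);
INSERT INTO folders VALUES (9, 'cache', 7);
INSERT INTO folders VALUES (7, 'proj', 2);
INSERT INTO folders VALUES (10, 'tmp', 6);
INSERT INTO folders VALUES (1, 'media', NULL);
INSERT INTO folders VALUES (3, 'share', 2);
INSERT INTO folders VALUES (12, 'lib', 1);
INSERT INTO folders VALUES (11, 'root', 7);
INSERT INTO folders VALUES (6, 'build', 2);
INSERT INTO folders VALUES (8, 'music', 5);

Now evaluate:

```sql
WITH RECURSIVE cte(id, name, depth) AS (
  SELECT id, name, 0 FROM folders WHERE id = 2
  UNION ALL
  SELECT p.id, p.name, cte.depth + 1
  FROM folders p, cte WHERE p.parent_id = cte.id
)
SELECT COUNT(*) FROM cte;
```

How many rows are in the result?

Base: id=2 (usr) at depth 0.
Iteration 1: rows with parent_id in {2} -> share (id 3, depth 1), build (id 6, depth 1), proj (id 7, depth 1).
Iteration 2: rows with parent_id in {3,6,7} -> cache (id 9, depth 2), tmp (id 10, depth 2), root (id 11, depth 2).
Iteration 3: no rows with parent_id in {9,10,11}; recursion stops.
Total rows emitted: 7.

7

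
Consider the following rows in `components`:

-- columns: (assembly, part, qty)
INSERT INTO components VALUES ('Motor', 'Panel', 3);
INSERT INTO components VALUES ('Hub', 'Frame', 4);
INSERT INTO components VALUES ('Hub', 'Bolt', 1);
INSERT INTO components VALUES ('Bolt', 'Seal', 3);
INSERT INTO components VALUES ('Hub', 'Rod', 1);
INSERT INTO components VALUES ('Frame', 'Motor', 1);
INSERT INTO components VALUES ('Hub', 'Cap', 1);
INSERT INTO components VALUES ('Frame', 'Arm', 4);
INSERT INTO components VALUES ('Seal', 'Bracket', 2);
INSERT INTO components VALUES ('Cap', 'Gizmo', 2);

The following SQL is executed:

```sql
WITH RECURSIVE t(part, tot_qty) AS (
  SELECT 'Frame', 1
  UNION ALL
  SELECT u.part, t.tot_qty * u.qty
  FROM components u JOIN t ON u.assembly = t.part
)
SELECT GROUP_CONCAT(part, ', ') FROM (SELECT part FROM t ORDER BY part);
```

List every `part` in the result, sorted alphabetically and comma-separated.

Base: (Frame, tot_qty=1).
Iteration 1: components of {Frame} -> Arm = 1*4 = 4, Motor = 1*1 = 1.
Iteration 2: components of {Arm,Motor} -> Panel = 1*3 = 3.
Iteration 3: no further components; recursion stops.

Arm, Frame, Motor, Panel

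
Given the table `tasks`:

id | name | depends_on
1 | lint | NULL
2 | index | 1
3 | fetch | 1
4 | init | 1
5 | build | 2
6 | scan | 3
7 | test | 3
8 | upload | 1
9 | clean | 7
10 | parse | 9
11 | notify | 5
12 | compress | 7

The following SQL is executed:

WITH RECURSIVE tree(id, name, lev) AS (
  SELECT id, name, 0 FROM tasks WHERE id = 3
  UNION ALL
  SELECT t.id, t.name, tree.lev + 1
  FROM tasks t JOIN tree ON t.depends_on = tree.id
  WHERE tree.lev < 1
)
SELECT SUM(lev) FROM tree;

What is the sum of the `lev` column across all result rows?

2

Base: id=3 (fetch) at lev 0.
Iteration 1: rows with depends_on in {3} -> scan (id 6, lev 1), test (id 7, lev 1).
Iteration 2: lev < 1 fails for all current rows; recursion stops.
SUM(lev) = 0 + 1 + 1 = 2.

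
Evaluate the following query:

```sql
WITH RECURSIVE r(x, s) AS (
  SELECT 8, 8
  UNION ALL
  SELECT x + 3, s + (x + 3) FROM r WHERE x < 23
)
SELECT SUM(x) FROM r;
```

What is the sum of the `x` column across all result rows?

Base: x=8, s=8.
Iteration 1: 8 < 23 holds -> x = 8 + 3 = 11, s = 8 + 11 = 19.
Iteration 2: 11 < 23 holds -> x = 11 + 3 = 14, s = 19 + 14 = 33.
Iteration 3: 14 < 23 holds -> x = 14 + 3 = 17, s = 33 + 17 = 50.
Iteration 4: 17 < 23 holds -> x = 17 + 3 = 20, s = 50 + 20 = 70.
Iteration 5: 20 < 23 holds -> x = 20 + 3 = 23, s = 70 + 23 = 93.
Iteration 6: 23 < 23 fails; recursion stops.
SUM(x) = 8 + 11 + 14 + 17 + 20 + 23 = 93.

93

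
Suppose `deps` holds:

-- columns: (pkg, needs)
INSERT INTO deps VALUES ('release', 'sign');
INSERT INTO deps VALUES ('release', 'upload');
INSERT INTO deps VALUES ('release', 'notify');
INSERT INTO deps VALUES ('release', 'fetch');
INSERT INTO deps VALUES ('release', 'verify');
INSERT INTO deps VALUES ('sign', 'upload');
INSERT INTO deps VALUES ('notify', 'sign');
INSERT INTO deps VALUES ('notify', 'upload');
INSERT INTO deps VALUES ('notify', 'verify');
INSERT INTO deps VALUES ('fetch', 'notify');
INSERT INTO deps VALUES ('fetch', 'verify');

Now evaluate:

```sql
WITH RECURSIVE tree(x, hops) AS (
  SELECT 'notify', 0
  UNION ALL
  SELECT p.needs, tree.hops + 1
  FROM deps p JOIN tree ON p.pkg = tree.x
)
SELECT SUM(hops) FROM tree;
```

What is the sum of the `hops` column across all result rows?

Base: (notify, hops=0).
Iteration 1: edges from {notify} -> (sign, hops=1), (upload, hops=1), (verify, hops=1).
Iteration 2: edges from {sign,upload,verify} -> (upload, hops=2).
Iteration 3: no outgoing edges from {upload}; recursion stops.
SUM(hops) = 0 + 1 + 1 + 1 + 2 = 5.

5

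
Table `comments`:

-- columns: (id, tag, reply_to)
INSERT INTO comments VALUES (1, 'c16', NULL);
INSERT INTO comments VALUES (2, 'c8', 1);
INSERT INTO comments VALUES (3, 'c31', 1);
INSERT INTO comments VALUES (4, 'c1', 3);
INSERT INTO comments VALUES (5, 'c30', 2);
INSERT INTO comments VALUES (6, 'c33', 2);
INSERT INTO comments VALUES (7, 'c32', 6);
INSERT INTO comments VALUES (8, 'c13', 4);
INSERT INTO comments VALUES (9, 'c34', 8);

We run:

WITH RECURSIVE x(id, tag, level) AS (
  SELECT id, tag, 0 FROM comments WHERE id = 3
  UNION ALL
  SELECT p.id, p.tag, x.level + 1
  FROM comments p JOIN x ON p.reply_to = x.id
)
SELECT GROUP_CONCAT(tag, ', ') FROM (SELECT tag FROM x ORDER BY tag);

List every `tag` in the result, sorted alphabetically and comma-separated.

Base: id=3 (c31) at level 0.
Iteration 1: rows with reply_to in {3} -> c1 (id 4, level 1).
Iteration 2: rows with reply_to in {4} -> c13 (id 8, level 2).
Iteration 3: rows with reply_to in {8} -> c34 (id 9, level 3).
Iteration 4: no rows with reply_to in {9}; recursion stops.

c1, c13, c31, c34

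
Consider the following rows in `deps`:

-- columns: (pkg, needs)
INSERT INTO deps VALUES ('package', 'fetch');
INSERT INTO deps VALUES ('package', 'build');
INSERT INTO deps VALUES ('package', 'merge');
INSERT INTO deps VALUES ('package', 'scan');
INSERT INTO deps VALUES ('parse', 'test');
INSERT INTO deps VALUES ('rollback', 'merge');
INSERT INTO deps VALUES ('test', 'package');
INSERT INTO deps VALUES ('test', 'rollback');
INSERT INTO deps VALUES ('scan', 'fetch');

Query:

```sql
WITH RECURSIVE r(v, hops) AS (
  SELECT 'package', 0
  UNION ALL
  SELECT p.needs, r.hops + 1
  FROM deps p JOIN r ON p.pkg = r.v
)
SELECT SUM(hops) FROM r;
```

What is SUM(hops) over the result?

6

Base: (package, hops=0).
Iteration 1: edges from {package} -> (build, hops=1), (fetch, hops=1), (merge, hops=1), (scan, hops=1).
Iteration 2: edges from {build,fetch,merge,scan} -> (fetch, hops=2).
Iteration 3: no outgoing edges from {fetch}; recursion stops.
SUM(hops) = 0 + 1 + 1 + 1 + 1 + 2 = 6.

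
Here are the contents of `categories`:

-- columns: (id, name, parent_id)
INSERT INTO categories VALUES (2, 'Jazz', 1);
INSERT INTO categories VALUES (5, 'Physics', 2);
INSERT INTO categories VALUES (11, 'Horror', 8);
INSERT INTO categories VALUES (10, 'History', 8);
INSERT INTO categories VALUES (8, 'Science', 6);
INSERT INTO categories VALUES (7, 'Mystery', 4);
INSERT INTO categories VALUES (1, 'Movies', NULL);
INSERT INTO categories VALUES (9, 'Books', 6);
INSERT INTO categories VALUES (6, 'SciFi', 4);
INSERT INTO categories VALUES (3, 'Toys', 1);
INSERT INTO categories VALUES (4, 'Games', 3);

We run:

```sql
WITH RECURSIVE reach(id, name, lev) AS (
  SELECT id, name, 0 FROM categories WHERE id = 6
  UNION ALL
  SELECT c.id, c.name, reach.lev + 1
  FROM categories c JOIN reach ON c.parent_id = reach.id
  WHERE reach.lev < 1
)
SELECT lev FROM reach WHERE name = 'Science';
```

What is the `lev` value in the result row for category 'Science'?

Base: id=6 (SciFi) at lev 0.
Iteration 1: rows with parent_id in {6} -> Science (id 8, lev 1), Books (id 9, lev 1).
Iteration 2: lev < 1 fails for all current rows; recursion stops.

1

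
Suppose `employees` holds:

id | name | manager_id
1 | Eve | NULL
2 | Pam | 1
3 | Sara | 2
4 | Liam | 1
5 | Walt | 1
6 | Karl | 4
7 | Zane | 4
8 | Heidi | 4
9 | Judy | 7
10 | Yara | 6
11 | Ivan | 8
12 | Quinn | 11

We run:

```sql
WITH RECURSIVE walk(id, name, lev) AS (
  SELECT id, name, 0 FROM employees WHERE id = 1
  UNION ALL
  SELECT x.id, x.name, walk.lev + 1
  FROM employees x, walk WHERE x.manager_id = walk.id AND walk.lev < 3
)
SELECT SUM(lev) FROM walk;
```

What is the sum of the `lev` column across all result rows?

20

Base: id=1 (Eve) at lev 0.
Iteration 1: rows with manager_id in {1} -> Pam (id 2, lev 1), Liam (id 4, lev 1), Walt (id 5, lev 1).
Iteration 2: rows with manager_id in {2,4,5} -> Sara (id 3, lev 2), Karl (id 6, lev 2), Zane (id 7, lev 2), Heidi (id 8, lev 2).
Iteration 3: rows with manager_id in {3,6,7,8} -> Judy (id 9, lev 3), Yara (id 10, lev 3), Ivan (id 11, lev 3).
Iteration 4: lev < 3 fails for all current rows; recursion stops.
SUM(lev) = 0 + 1 + 1 + 1 + 2 + 2 + 2 + 2 + 3 + 3 + 3 = 20.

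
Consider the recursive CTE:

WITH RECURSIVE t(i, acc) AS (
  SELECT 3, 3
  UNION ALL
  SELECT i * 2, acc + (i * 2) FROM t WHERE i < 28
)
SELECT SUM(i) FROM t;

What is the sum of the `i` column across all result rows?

Base: i=3, acc=3.
Iteration 1: 3 < 28 holds -> i = 3 * 2 = 6, acc = 3 + 6 = 9.
Iteration 2: 6 < 28 holds -> i = 6 * 2 = 12, acc = 9 + 12 = 21.
Iteration 3: 12 < 28 holds -> i = 12 * 2 = 24, acc = 21 + 24 = 45.
Iteration 4: 24 < 28 holds -> i = 24 * 2 = 48, acc = 45 + 48 = 93.
Iteration 5: 48 < 28 fails; recursion stops.
SUM(i) = 3 + 6 + 12 + 24 + 48 = 93.

93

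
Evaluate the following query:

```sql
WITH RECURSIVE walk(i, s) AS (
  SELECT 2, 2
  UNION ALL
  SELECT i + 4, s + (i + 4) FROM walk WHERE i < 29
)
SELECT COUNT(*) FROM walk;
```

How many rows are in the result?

8

Base: i=2, s=2.
Iteration 1: 2 < 29 holds -> i = 2 + 4 = 6, s = 2 + 6 = 8.
Iteration 2: 6 < 29 holds -> i = 6 + 4 = 10, s = 8 + 10 = 18.
Iteration 3: 10 < 29 holds -> i = 10 + 4 = 14, s = 18 + 14 = 32.
Iteration 4: 14 < 29 holds -> i = 14 + 4 = 18, s = 32 + 18 = 50.
Iteration 5: 18 < 29 holds -> i = 18 + 4 = 22, s = 50 + 22 = 72.
Iteration 6: 22 < 29 holds -> i = 22 + 4 = 26, s = 72 + 26 = 98.
Iteration 7: 26 < 29 holds -> i = 26 + 4 = 30, s = 98 + 30 = 128.
Iteration 8: 30 < 29 fails; recursion stops.
Total rows emitted: 8.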